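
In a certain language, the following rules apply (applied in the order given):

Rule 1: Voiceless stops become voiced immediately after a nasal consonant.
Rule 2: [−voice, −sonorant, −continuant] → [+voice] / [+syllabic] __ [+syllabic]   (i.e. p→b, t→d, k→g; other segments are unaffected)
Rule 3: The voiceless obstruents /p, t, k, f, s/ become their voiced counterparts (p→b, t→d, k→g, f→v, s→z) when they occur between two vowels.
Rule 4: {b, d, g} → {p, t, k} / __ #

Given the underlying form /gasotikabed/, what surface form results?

Rule 1 (post-nasal voicing): no segment meets the environment; /gasotikabed/ is unchanged.
Rule 2 (intervocalic voicing): /t/ is a voiceless stop between vowels /o/ and /i/, so it voices to [d]. /k/ is a voiceless stop between vowels /i/ and /a/, so it voices to [g]. /gasotikabed/ → gasodigabed.
Rule 3 (intervocalic voicing): /s/ is a voiceless obstruent between vowels /a/ and /o/, so it voices to [z]. /gasodigabed/ → gazodigabed.
Rule 4 (final devoicing): /d/ is a voiced stop in word-final position, so it devoices to [t]. /gazodigabed/ → gazodigabet.

gazodigabet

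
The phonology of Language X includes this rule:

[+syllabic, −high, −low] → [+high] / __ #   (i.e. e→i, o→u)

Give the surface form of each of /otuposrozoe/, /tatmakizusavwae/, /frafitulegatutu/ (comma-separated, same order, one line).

/otuposrozoe/: /e/ is a mid vowel in word-final position, so it raises to [i]. → [otuposrozoi].
/tatmakizusavwae/: /e/ is a mid vowel in word-final position, so it raises to [i]. → [tatmakizusavwai].
/frafitulegatutu/: the rule's environment is not met; surfaces unchanged as [frafitulegatutu].

otuposrozoi, tatmakizusavwai, frafitulegatutu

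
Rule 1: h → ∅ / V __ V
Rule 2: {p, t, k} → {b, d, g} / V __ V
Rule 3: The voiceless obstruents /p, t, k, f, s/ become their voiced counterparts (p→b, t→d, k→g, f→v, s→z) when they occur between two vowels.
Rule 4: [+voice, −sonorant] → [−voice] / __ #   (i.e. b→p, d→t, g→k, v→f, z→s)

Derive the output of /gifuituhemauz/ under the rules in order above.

Rule 1 (intervocalic h-deletion): /h/ occurs between vowels /u/ and /e/, so it deletes. /gifuituhemauz/ → gifuituemauz.
Rule 2 (intervocalic voicing): /t/ is a voiceless stop between vowels /i/ and /u/, so it voices to [d]. /gifuituemauz/ → gifuiduemauz.
Rule 3 (intervocalic voicing): /f/ is a voiceless obstruent between vowels /i/ and /u/, so it voices to [v]. /gifuiduemauz/ → givuiduemauz.
Rule 4 (final devoicing): /z/ is a voiced obstruent in word-final position, so it devoices to [s]. /givuiduemauz/ → givuiduemaus.

givuiduemaus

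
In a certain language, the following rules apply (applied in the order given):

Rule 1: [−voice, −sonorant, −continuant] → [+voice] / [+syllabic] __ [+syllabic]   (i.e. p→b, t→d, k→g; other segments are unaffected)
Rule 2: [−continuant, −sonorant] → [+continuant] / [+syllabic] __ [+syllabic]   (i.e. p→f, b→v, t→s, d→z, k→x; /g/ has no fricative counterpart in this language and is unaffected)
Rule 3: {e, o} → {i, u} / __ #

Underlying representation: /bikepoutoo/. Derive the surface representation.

bigevouzou

Rule 1 (intervocalic voicing): /k/ is a voiceless stop between vowels /i/ and /e/, so it voices to [g]. /p/ is a voiceless stop between vowels /e/ and /o/, so it voices to [b]. /t/ is a voiceless stop between vowels /u/ and /o/, so it voices to [d]. /bikepoutoo/ → bigeboudoo.
Rule 2 (intervocalic spirantization): /b/ is a stop between vowels /e/ and /o/, so it spirantizes to the fricative [v]. /d/ is a stop between vowels /u/ and /o/, so it spirantizes to the fricative [z]. /bigeboudoo/ → bigevouzoo.
Rule 3 (final vowel raising): /o/ is a mid vowel in word-final position, so it raises to [u]. /bigevouzoo/ → bigevouzou.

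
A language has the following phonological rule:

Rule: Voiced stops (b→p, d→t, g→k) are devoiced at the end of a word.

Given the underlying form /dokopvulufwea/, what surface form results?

dokopvulufwea

No segment of /dokopvulufwea/ meets the structural description of the rule, so the form surfaces unchanged.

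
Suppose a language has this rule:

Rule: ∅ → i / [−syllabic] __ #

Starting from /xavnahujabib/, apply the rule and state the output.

xavnahujabibi

the form ends in the consonant /b/, so [i] is inserted word-finally.
Surface form: [xavnahujabibi].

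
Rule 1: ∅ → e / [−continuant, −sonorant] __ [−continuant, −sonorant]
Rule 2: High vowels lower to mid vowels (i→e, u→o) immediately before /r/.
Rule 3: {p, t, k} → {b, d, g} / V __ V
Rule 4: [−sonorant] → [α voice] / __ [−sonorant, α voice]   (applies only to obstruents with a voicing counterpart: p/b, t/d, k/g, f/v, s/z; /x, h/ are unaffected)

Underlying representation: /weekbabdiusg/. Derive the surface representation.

weegebabediuzg

Rule 1 (stop-cluster e-epenthesis): /k/ and /b/ form a stop–stop cluster, so [e] is inserted between them. /b/ and /d/ form a stop–stop cluster, so [e] is inserted between them. /weekbabdiusg/ → weekebabediusg.
Rule 2 (pre-rhotic lowering): no segment meets the environment; /weekebabediusg/ is unchanged.
Rule 3 (intervocalic voicing): /k/ is a voiceless stop between vowels /e/ and /e/, so it voices to [g]. /weekebabediusg/ → weegebabediusg.
Rule 4 (regressive voicing assimilation): /s/ precedes the voiced obstruent /g/, so it voices to [z] by assimilation. /weegebabediusg/ → weegebabediuzg.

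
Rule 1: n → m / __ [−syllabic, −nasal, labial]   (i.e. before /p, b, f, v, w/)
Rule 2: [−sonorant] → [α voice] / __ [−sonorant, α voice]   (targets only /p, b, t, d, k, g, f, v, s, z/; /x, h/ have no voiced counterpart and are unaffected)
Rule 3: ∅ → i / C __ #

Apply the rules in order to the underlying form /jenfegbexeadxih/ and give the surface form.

jemfegbexeatxihi

Rule 1 (nasal place assimilation): /n/ precedes the labial consonant /f/, so it assimilates in place to [m]. /jenfegbexeadxih/ → jemfegbexeadxih.
Rule 2 (regressive voicing assimilation): /d/ precedes the voiceless obstruent /x/, so it devoices to [t] by assimilation. /jemfegbexeadxih/ → jemfegbexeatxih.
Rule 3 (final i-epenthesis): the form ends in the consonant /h/, so [i] is inserted word-finally. /jemfegbexeatxih/ → jemfegbexeatxihi.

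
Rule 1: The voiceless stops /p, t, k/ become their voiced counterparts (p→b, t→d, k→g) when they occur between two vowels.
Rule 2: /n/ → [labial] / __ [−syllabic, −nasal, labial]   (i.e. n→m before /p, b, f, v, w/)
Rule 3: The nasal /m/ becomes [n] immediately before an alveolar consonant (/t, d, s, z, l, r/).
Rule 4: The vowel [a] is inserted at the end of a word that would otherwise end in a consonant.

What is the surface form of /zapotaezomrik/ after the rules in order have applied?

zabodaezonrika

Rule 1 (intervocalic voicing): /p/ is a voiceless stop between vowels /a/ and /o/, so it voices to [b]. /t/ is a voiceless stop between vowels /o/ and /a/, so it voices to [d]. /zapotaezomrik/ → zabodaezomrik.
Rule 2 (nasal place assimilation): no segment meets the environment; /zabodaezomrik/ is unchanged.
Rule 3 (nasal place assimilation): /m/ precedes the alveolar consonant /r/, so it assimilates in place to [n]. /zabodaezomrik/ → zabodaezonrik.
Rule 4 (final a-epenthesis): the form ends in the consonant /k/, so [a] is inserted word-finally. /zabodaezonrik/ → zabodaezonrika.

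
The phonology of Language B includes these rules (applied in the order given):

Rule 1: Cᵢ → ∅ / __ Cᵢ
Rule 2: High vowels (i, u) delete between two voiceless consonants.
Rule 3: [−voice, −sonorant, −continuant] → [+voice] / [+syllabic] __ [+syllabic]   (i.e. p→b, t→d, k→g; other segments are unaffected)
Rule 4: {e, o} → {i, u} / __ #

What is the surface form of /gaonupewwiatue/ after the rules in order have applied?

Rule 1 (degemination): /ww/ is a geminate; the first /w/ deletes. /gaonupewwiatue/ → gaonupewiatue.
Rule 2 (high vowel syncope): no segment meets the environment; /gaonupewiatue/ is unchanged.
Rule 3 (intervocalic voicing): /p/ is a voiceless stop between vowels /u/ and /e/, so it voices to [b]. /t/ is a voiceless stop between vowels /a/ and /u/, so it voices to [d]. /gaonupewiatue/ → gaonubewiadue.
Rule 4 (final vowel raising): /e/ is a mid vowel in word-final position, so it raises to [i]. /gaonubewiadue/ → gaonubewiadui.

gaonubewiadui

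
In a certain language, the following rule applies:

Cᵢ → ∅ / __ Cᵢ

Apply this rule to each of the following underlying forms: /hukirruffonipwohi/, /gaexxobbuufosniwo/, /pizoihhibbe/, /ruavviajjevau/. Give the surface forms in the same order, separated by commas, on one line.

hukirufonipwohi, gaexobuufosniwo, pizoihibe, ruaviajevau

/hukirruffonipwohi/: /rr/ is a geminate; the first /r/ deletes. /ff/ is a geminate; the first /f/ deletes. → [hukirufonipwohi].
/gaexxobbuufosniwo/: /xx/ is a geminate; the first /x/ deletes. /bb/ is a geminate; the first /b/ deletes. → [gaexobuufosniwo].
/pizoihhibbe/: /hh/ is a geminate; the first /h/ deletes. /bb/ is a geminate; the first /b/ deletes. → [pizoihibe].
/ruavviajjevau/: /vv/ is a geminate; the first /v/ deletes. /jj/ is a geminate; the first /j/ deletes. → [ruaviajevau].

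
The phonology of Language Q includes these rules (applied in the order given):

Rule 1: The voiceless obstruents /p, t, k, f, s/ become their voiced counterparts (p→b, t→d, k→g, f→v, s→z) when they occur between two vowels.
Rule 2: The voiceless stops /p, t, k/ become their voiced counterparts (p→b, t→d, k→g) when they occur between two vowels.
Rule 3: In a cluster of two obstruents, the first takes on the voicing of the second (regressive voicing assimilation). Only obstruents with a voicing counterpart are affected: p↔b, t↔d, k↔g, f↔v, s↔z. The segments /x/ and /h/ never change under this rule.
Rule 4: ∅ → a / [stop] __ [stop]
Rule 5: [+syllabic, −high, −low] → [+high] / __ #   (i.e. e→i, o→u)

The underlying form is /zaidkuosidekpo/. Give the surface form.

zaitakuozidekapu

Rule 1 (intervocalic voicing): /s/ is a voiceless obstruent between vowels /o/ and /i/, so it voices to [z]. /zaidkuosidekpo/ → zaidkuozidekpo.
Rule 2 (intervocalic voicing): no segment meets the environment; /zaidkuozidekpo/ is unchanged.
Rule 3 (regressive voicing assimilation): /d/ precedes the voiceless obstruent /k/, so it devoices to [t] by assimilation. /zaidkuozidekpo/ → zaitkuozidekpo.
Rule 4 (stop-cluster a-epenthesis): /t/ and /k/ form a stop–stop cluster, so [a] is inserted between them. /k/ and /p/ form a stop–stop cluster, so [a] is inserted between them. /zaitkuozidekpo/ → zaitakuozidekapo.
Rule 5 (final vowel raising): /o/ is a mid vowel in word-final position, so it raises to [u]. /zaitakuozidekapo/ → zaitakuozidekapu.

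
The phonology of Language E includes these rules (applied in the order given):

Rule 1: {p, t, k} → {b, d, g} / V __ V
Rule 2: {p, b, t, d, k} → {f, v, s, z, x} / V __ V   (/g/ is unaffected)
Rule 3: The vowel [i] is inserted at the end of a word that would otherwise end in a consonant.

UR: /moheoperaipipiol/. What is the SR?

Rule 1 (intervocalic voicing): /p/ is a voiceless stop between vowels /o/ and /e/, so it voices to [b]. /p/ is a voiceless stop between vowels /i/ and /i/, so it voices to [b]. /p/ is a voiceless stop between vowels /i/ and /i/, so it voices to [b]. /moheoperaipipiol/ → moheoberaibibiol.
Rule 2 (intervocalic spirantization): /b/ is a stop between vowels /o/ and /e/, so it spirantizes to the fricative [v]. /b/ is a stop between vowels /i/ and /i/, so it spirantizes to the fricative [v]. /b/ is a stop between vowels /i/ and /i/, so it spirantizes to the fricative [v]. /moheoberaibibiol/ → moheoveraiviviol.
Rule 3 (final i-epenthesis): the form ends in the consonant /l/, so [i] is inserted word-finally. /moheoveraiviviol/ → moheoveraivivioli.

moheoveraivivioli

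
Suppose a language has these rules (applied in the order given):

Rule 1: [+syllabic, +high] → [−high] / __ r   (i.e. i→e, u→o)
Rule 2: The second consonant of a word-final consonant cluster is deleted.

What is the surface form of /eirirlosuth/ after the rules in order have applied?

eererlosut

Rule 1 (pre-rhotic lowering): /i/ is a high vowel immediately before /r/, so it lowers to [e]. /i/ is a high vowel immediately before /r/, so it lowers to [e]. /eirirlosuth/ → eererlosuth.
Rule 2 (final cluster simplification): /h/ is the second consonant of a word-final cluster /th/, so it deletes. /eererlosuth/ → eererlosut.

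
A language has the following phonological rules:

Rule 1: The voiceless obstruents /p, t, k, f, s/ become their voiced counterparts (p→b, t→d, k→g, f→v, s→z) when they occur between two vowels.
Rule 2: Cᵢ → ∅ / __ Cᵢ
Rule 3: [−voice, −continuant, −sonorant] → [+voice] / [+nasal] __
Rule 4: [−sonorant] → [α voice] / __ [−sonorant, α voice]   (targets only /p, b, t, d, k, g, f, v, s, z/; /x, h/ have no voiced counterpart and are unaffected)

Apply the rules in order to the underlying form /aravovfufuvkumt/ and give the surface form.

aravoffuvufkumd

Rule 1 (intervocalic voicing): /f/ is a voiceless obstruent between vowels /u/ and /u/, so it voices to [v]. /aravovfufuvkumt/ → aravovfuvuvkumt.
Rule 2 (degemination): no segment meets the environment; /aravovfuvuvkumt/ is unchanged.
Rule 3 (post-nasal voicing): /t/ is a voiceless stop immediately after the nasal /m/, so it voices to [d]. /aravovfuvuvkumt/ → aravovfuvuvkumd.
Rule 4 (regressive voicing assimilation): /v/ precedes the voiceless obstruent /f/, so it devoices to [f] by assimilation. /v/ precedes the voiceless obstruent /k/, so it devoices to [f] by assimilation. /aravovfuvuvkumd/ → aravoffuvufkumd.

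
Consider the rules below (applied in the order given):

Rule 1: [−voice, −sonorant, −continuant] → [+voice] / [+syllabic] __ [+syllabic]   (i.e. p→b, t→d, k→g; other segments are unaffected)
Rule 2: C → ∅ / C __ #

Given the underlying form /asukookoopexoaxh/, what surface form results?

asugoogoobexoax

Rule 1 (intervocalic voicing): /k/ is a voiceless stop between vowels /u/ and /o/, so it voices to [g]. /k/ is a voiceless stop between vowels /o/ and /o/, so it voices to [g]. /p/ is a voiceless stop between vowels /o/ and /e/, so it voices to [b]. /asukookoopexoaxh/ → asugoogoobexoaxh.
Rule 2 (final cluster simplification): /h/ is the second consonant of a word-final cluster /xh/, so it deletes. /asugoogoobexoaxh/ → asugoogoobexoax.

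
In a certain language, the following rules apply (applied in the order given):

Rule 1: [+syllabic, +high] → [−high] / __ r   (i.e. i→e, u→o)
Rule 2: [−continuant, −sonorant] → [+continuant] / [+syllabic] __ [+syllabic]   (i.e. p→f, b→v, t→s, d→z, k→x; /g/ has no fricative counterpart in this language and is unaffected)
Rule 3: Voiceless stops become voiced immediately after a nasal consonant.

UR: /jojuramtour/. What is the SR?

jojoramdoor

Rule 1 (pre-rhotic lowering): /u/ is a high vowel immediately before /r/, so it lowers to [o]. /u/ is a high vowel immediately before /r/, so it lowers to [o]. /jojuramtour/ → jojoramtoor.
Rule 2 (intervocalic spirantization): no segment meets the environment; /jojoramtoor/ is unchanged.
Rule 3 (post-nasal voicing): /t/ is a voiceless stop immediately after the nasal /m/, so it voices to [d]. /jojoramtoor/ → jojoramdoor.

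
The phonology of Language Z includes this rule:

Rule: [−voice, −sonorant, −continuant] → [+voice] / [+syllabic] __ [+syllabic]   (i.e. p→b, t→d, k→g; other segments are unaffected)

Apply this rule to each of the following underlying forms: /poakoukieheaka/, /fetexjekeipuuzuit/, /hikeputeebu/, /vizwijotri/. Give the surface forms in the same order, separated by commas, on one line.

poagougieheaga, fedexjegeibuuzuit, higebudeebu, vizwijotri

/poakoukieheaka/: /k/ is a voiceless stop between vowels /a/ and /o/, so it voices to [g]. /k/ is a voiceless stop between vowels /u/ and /i/, so it voices to [g]. /k/ is a voiceless stop between vowels /a/ and /a/, so it voices to [g]. → [poagougieheaga].
/fetexjekeipuuzuit/: /t/ is a voiceless stop between vowels /e/ and /e/, so it voices to [d]. /k/ is a voiceless stop between vowels /e/ and /e/, so it voices to [g]. /p/ is a voiceless stop between vowels /i/ and /u/, so it voices to [b]. → [fedexjegeibuuzuit].
/hikeputeebu/: /k/ is a voiceless stop between vowels /i/ and /e/, so it voices to [g]. /p/ is a voiceless stop between vowels /e/ and /u/, so it voices to [b]. /t/ is a voiceless stop between vowels /u/ and /e/, so it voices to [d]. → [higebudeebu].
/vizwijotri/: the rule's environment is not met; surfaces unchanged as [vizwijotri].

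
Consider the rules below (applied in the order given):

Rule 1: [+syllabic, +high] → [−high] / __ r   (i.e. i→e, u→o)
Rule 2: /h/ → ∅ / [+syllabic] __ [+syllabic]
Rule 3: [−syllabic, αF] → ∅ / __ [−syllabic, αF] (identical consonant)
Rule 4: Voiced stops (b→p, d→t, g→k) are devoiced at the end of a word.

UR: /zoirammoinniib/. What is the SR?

zoeramoiniip

Rule 1 (pre-rhotic lowering): /i/ is a high vowel immediately before /r/, so it lowers to [e]. /zoirammoinniib/ → zoerammoinniib.
Rule 2 (intervocalic h-deletion): no segment meets the environment; /zoerammoinniib/ is unchanged.
Rule 3 (degemination): /mm/ is a geminate; the first /m/ deletes. /nn/ is a geminate; the first /n/ deletes. /zoerammoinniib/ → zoeramoiniib.
Rule 4 (final devoicing): /b/ is a voiced stop in word-final position, so it devoices to [p]. /zoeramoiniib/ → zoeramoiniip.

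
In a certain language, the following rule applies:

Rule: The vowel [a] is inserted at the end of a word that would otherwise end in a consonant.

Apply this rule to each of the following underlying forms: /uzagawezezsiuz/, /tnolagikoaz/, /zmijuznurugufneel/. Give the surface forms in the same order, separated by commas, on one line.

uzagawezezsiuza, tnolagikoaza, zmijuznurugufneela

/uzagawezezsiuz/: the form ends in the consonant /z/, so [a] is inserted word-finally. → [uzagawezezsiuza].
/tnolagikoaz/: the form ends in the consonant /z/, so [a] is inserted word-finally. → [tnolagikoaza].
/zmijuznurugufneel/: the form ends in the consonant /l/, so [a] is inserted word-finally. → [zmijuznurugufneela].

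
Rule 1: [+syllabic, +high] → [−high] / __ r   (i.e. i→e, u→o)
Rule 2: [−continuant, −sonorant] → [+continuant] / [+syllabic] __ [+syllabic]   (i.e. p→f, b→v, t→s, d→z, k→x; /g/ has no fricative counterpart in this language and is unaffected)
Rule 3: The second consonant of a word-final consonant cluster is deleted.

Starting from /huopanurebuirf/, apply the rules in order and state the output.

huofanorevuer

Rule 1 (pre-rhotic lowering): /u/ is a high vowel immediately before /r/, so it lowers to [o]. /i/ is a high vowel immediately before /r/, so it lowers to [e]. /huopanurebuirf/ → huopanorebuerf.
Rule 2 (intervocalic spirantization): /p/ is a stop between vowels /o/ and /a/, so it spirantizes to the fricative [f]. /b/ is a stop between vowels /e/ and /u/, so it spirantizes to the fricative [v]. /huopanorebuerf/ → huofanorevuerf.
Rule 3 (final cluster simplification): /f/ is the second consonant of a word-final cluster /rf/, so it deletes. /huofanorevuerf/ → huofanorevuer.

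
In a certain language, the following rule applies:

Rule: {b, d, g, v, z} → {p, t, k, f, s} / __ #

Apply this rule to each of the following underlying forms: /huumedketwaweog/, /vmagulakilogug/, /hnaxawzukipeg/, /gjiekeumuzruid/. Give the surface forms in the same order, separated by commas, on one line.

/huumedketwaweog/: /g/ is a voiced obstruent in word-final position, so it devoices to [k]. → [huumedketwaweok].
/vmagulakilogug/: /g/ is a voiced obstruent in word-final position, so it devoices to [k]. → [vmagulakiloguk].
/hnaxawzukipeg/: /g/ is a voiced obstruent in word-final position, so it devoices to [k]. → [hnaxawzukipek].
/gjiekeumuzruid/: /d/ is a voiced obstruent in word-final position, so it devoices to [t]. → [gjiekeumuzruit].

huumedketwaweok, vmagulakiloguk, hnaxawzukipek, gjiekeumuzruit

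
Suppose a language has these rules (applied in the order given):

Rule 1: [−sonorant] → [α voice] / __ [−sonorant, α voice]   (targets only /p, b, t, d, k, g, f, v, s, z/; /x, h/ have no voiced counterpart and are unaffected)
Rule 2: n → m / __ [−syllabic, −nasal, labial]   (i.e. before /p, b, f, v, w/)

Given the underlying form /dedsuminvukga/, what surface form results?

detsumimvugga

Rule 1 (regressive voicing assimilation): /d/ precedes the voiceless obstruent /s/, so it devoices to [t] by assimilation. /k/ precedes the voiced obstruent /g/, so it voices to [g] by assimilation. /dedsuminvukga/ → detsuminvugga.
Rule 2 (nasal place assimilation): /n/ precedes the labial consonant /v/, so it assimilates in place to [m]. /detsuminvugga/ → detsumimvugga.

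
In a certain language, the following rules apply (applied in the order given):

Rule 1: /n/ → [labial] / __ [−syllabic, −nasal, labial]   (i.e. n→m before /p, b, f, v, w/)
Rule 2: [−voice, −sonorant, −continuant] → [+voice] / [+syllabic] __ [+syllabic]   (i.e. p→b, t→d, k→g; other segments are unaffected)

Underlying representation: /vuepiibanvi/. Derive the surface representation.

vuebiibamvi

Rule 1 (nasal place assimilation): /n/ precedes the labial consonant /v/, so it assimilates in place to [m]. /vuepiibanvi/ → vuepiibamvi.
Rule 2 (intervocalic voicing): /p/ is a voiceless stop between vowels /e/ and /i/, so it voices to [b]. /vuepiibamvi/ → vuebiibamvi.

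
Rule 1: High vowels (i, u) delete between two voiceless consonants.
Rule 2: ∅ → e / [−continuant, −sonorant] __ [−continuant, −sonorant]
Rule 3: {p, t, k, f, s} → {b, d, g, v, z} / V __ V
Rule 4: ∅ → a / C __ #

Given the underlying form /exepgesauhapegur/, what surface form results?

Rule 1 (high vowel syncope): no segment meets the environment; /exepgesauhapegur/ is unchanged.
Rule 2 (stop-cluster e-epenthesis): /p/ and /g/ form a stop–stop cluster, so [e] is inserted between them. /exepgesauhapegur/ → exepegesauhapegur.
Rule 3 (intervocalic voicing): /p/ is a voiceless obstruent between vowels /e/ and /e/, so it voices to [b]. /s/ is a voiceless obstruent between vowels /e/ and /a/, so it voices to [z]. /p/ is a voiceless obstruent between vowels /a/ and /e/, so it voices to [b]. /exepegesauhapegur/ → exebegezauhabegur.
Rule 4 (final a-epenthesis): the form ends in the consonant /r/, so [a] is inserted word-finally. /exebegezauhabegur/ → exebegezauhabegura.

exebegezauhabegura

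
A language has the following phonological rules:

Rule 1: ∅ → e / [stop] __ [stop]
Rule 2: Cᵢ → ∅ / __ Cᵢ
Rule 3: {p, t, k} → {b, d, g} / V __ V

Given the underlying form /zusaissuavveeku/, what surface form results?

zusaisuaveegu

Rule 1 (stop-cluster e-epenthesis): no segment meets the environment; /zusaissuavveeku/ is unchanged.
Rule 2 (degemination): /ss/ is a geminate; the first /s/ deletes. /vv/ is a geminate; the first /v/ deletes. /zusaissuavveeku/ → zusaisuaveeku.
Rule 3 (intervocalic voicing): /k/ is a voiceless stop between vowels /e/ and /u/, so it voices to [g]. /zusaisuaveeku/ → zusaisuaveegu.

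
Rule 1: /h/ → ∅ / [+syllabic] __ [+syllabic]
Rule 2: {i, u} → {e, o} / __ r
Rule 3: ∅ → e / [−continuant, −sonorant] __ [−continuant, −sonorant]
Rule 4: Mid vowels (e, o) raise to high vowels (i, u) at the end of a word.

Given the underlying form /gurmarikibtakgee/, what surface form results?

Rule 1 (intervocalic h-deletion): no segment meets the environment; /gurmarikibtakgee/ is unchanged.
Rule 2 (pre-rhotic lowering): /u/ is a high vowel immediately before /r/, so it lowers to [o]. /gurmarikibtakgee/ → gormarikibtakgee.
Rule 3 (stop-cluster e-epenthesis): /b/ and /t/ form a stop–stop cluster, so [e] is inserted between them. /k/ and /g/ form a stop–stop cluster, so [e] is inserted between them. /gormarikibtakgee/ → gormarikibetakegee.
Rule 4 (final vowel raising): /e/ is a mid vowel in word-final position, so it raises to [i]. /gormarikibetakegee/ → gormarikibetakegei.

gormarikibetakegei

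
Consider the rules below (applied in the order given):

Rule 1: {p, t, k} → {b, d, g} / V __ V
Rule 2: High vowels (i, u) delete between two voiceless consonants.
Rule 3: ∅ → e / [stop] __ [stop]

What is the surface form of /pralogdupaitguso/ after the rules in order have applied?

pralogedubaiteguso

Rule 1 (intervocalic voicing): /p/ is a voiceless stop between vowels /u/ and /a/, so it voices to [b]. /pralogdupaitguso/ → pralogdubaitguso.
Rule 2 (high vowel syncope): no segment meets the environment; /pralogdubaitguso/ is unchanged.
Rule 3 (stop-cluster e-epenthesis): /g/ and /d/ form a stop–stop cluster, so [e] is inserted between them. /t/ and /g/ form a stop–stop cluster, so [e] is inserted between them. /pralogdubaitguso/ → pralogedubaiteguso.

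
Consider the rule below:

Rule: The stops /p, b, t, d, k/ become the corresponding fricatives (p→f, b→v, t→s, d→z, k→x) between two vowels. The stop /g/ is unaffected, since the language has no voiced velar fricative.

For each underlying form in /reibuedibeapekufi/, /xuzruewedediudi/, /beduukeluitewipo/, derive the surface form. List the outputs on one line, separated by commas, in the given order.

reivueziveafexufi, xuzruewezeziuzi, bezuuxeluisewifo

/reibuedibeapekufi/: /b/ is a stop between vowels /i/ and /u/, so it spirantizes to the fricative [v]. /d/ is a stop between vowels /e/ and /i/, so it spirantizes to the fricative [z]. /b/ is a stop between vowels /i/ and /e/, so it spirantizes to the fricative [v]. /p/ is a stop between vowels /a/ and /e/, so it spirantizes to the fricative [f]. /k/ is a stop between vowels /e/ and /u/, so it spirantizes to the fricative [x]. → [reivueziveafexufi].
/xuzruewedediudi/: /d/ is a stop between vowels /e/ and /e/, so it spirantizes to the fricative [z]. /d/ is a stop between vowels /e/ and /i/, so it spirantizes to the fricative [z]. /d/ is a stop between vowels /u/ and /i/, so it spirantizes to the fricative [z]. → [xuzruewezeziuzi].
/beduukeluitewipo/: /d/ is a stop between vowels /e/ and /u/, so it spirantizes to the fricative [z]. /k/ is a stop between vowels /u/ and /e/, so it spirantizes to the fricative [x]. /t/ is a stop between vowels /i/ and /e/, so it spirantizes to the fricative [s]. /p/ is a stop between vowels /i/ and /o/, so it spirantizes to the fricative [f]. → [bezuuxeluisewifo].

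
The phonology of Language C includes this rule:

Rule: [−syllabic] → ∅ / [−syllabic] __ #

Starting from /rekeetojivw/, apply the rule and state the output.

/w/ is the second consonant of a word-final cluster /vw/, so it deletes.
The other instances of /r/, /k/, /t/, /j/, /v/ do not occur in the required environment and remain unchanged.
Surface form: [rekeetojiv].

rekeetojiv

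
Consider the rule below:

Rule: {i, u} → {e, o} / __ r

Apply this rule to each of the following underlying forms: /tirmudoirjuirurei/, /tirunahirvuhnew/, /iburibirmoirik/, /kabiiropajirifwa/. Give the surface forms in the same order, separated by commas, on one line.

termudoerjuerorei, terunahervuhnew, iboribermoerik, kabieropajerifwa

/tirmudoirjuirurei/: /i/ is a high vowel immediately before /r/, so it lowers to [e]. /i/ is a high vowel immediately before /r/, so it lowers to [e]. /i/ is a high vowel immediately before /r/, so it lowers to [e]. /u/ is a high vowel immediately before /r/, so it lowers to [o]. → [termudoerjuerorei].
/tirunahirvuhnew/: /i/ is a high vowel immediately before /r/, so it lowers to [e]. /i/ is a high vowel immediately before /r/, so it lowers to [e]. → [terunahervuhnew].
/iburibirmoirik/: /u/ is a high vowel immediately before /r/, so it lowers to [o]. /i/ is a high vowel immediately before /r/, so it lowers to [e]. /i/ is a high vowel immediately before /r/, so it lowers to [e]. → [iboribermoerik].
/kabiiropajirifwa/: /i/ is a high vowel immediately before /r/, so it lowers to [e]. /i/ is a high vowel immediately before /r/, so it lowers to [e]. → [kabieropajerifwa].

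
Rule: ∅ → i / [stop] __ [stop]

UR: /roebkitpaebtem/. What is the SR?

roebikitipaebitem

/b/ and /k/ form a stop–stop cluster, so [i] is inserted between them.
/t/ and /p/ form a stop–stop cluster, so [i] is inserted between them.
/b/ and /t/ form a stop–stop cluster, so [i] is inserted between them.
Surface form: [roebikitipaebitem].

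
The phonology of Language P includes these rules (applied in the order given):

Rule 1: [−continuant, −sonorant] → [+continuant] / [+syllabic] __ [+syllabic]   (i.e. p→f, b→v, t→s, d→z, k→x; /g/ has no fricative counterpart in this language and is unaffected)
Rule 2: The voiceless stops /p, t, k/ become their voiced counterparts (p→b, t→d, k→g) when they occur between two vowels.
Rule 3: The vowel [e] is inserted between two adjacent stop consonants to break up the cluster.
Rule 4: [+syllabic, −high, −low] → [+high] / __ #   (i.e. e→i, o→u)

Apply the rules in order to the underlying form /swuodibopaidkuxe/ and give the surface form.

swuozivofaidekuxi

Rule 1 (intervocalic spirantization): /d/ is a stop between vowels /o/ and /i/, so it spirantizes to the fricative [z]. /b/ is a stop between vowels /i/ and /o/, so it spirantizes to the fricative [v]. /p/ is a stop between vowels /o/ and /a/, so it spirantizes to the fricative [f]. /swuodibopaidkuxe/ → swuozivofaidkuxe.
Rule 2 (intervocalic voicing): no segment meets the environment; /swuozivofaidkuxe/ is unchanged.
Rule 3 (stop-cluster e-epenthesis): /d/ and /k/ form a stop–stop cluster, so [e] is inserted between them. /swuozivofaidkuxe/ → swuozivofaidekuxe.
Rule 4 (final vowel raising): /e/ is a mid vowel in word-final position, so it raises to [i]. /swuozivofaidekuxe/ → swuozivofaidekuxi.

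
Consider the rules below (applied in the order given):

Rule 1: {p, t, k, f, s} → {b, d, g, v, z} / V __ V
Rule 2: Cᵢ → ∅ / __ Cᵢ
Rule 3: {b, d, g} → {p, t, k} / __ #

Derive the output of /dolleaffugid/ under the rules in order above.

Rule 1 (intervocalic voicing): no segment meets the environment; /dolleaffugid/ is unchanged.
Rule 2 (degemination): /ll/ is a geminate; the first /l/ deletes. /ff/ is a geminate; the first /f/ deletes. /dolleaffugid/ → doleafugid.
Rule 3 (final devoicing): /d/ is a voiced stop in word-final position, so it devoices to [t]. /doleafugid/ → doleafugit.

doleafugit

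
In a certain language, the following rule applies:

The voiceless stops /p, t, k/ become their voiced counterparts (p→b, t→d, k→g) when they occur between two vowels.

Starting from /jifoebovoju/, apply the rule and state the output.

No segment of /jifoebovoju/ meets the structural description of the rule, so the form surfaces unchanged.

jifoebovoju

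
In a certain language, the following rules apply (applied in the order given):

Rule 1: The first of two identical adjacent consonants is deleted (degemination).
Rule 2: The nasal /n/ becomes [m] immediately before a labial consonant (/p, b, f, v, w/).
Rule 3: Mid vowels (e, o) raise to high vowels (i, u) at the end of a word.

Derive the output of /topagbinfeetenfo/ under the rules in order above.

Rule 1 (degemination): no segment meets the environment; /topagbinfeetenfo/ is unchanged.
Rule 2 (nasal place assimilation): /n/ precedes the labial consonant /f/, so it assimilates in place to [m]. /n/ precedes the labial consonant /f/, so it assimilates in place to [m]. /topagbinfeetenfo/ → topagbimfeetemfo.
Rule 3 (final vowel raising): /o/ is a mid vowel in word-final position, so it raises to [u]. /topagbimfeetemfo/ → topagbimfeetemfu.

topagbimfeetemfu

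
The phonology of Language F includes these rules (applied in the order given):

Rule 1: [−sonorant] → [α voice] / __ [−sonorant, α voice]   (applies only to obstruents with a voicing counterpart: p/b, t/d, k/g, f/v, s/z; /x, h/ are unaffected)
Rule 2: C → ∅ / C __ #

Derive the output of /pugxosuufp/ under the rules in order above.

pukxosuuf

Rule 1 (regressive voicing assimilation): /g/ precedes the voiceless obstruent /x/, so it devoices to [k] by assimilation. /pugxosuufp/ → pukxosuufp.
Rule 2 (final cluster simplification): /p/ is the second consonant of a word-final cluster /fp/, so it deletes. /pukxosuufp/ → pukxosuuf.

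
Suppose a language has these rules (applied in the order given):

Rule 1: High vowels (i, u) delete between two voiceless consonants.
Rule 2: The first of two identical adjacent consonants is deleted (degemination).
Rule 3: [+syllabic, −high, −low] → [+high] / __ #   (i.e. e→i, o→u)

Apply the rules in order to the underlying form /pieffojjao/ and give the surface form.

Rule 1 (high vowel syncope): no segment meets the environment; /pieffojjao/ is unchanged.
Rule 2 (degemination): /ff/ is a geminate; the first /f/ deletes. /jj/ is a geminate; the first /j/ deletes. /pieffojjao/ → piefojao.
Rule 3 (final vowel raising): /o/ is a mid vowel in word-final position, so it raises to [u]. /piefojao/ → piefojau.

piefojau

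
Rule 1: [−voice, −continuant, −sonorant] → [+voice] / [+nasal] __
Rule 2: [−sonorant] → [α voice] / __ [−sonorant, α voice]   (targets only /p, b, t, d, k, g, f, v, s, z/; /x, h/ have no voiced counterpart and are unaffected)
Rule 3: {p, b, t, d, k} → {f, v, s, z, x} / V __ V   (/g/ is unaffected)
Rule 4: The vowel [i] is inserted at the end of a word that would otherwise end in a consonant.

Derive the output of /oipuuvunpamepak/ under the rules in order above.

oifuuvunbamefaki

Rule 1 (post-nasal voicing): /p/ is a voiceless stop immediately after the nasal /n/, so it voices to [b]. /oipuuvunpamepak/ → oipuuvunbamepak.
Rule 2 (regressive voicing assimilation): no segment meets the environment; /oipuuvunbamepak/ is unchanged.
Rule 3 (intervocalic spirantization): /p/ is a stop between vowels /i/ and /u/, so it spirantizes to the fricative [f]. /p/ is a stop between vowels /e/ and /a/, so it spirantizes to the fricative [f]. /oipuuvunbamepak/ → oifuuvunbamefak.
Rule 4 (final i-epenthesis): the form ends in the consonant /k/, so [i] is inserted word-finally. /oifuuvunbamefak/ → oifuuvunbamefaki.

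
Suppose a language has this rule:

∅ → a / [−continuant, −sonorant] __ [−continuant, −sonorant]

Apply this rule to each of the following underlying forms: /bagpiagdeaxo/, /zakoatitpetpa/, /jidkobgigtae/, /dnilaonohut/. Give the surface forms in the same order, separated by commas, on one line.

/bagpiagdeaxo/: /g/ and /p/ form a stop–stop cluster, so [a] is inserted between them. /g/ and /d/ form a stop–stop cluster, so [a] is inserted between them. → [bagapiagadeaxo].
/zakoatitpetpa/: /t/ and /p/ form a stop–stop cluster, so [a] is inserted between them. /t/ and /p/ form a stop–stop cluster, so [a] is inserted between them. → [zakoatitapetapa].
/jidkobgigtae/: /d/ and /k/ form a stop–stop cluster, so [a] is inserted between them. /b/ and /g/ form a stop–stop cluster, so [a] is inserted between them. /g/ and /t/ form a stop–stop cluster, so [a] is inserted between them. → [jidakobagigatae].
/dnilaonohut/: the rule's environment is not met; surfaces unchanged as [dnilaonohut].

bagapiagadeaxo, zakoatitapetapa, jidakobagigatae, dnilaonohut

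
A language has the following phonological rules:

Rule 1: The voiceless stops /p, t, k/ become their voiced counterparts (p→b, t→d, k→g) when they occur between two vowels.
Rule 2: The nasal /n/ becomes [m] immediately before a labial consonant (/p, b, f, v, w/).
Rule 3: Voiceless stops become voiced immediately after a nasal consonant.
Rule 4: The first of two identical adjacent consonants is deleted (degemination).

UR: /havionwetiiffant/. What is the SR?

haviomwediifand

Rule 1 (intervocalic voicing): /t/ is a voiceless stop between vowels /e/ and /i/, so it voices to [d]. /havionwetiiffant/ → havionwediiffant.
Rule 2 (nasal place assimilation): /n/ precedes the labial consonant /w/, so it assimilates in place to [m]. /havionwediiffant/ → haviomwediiffant.
Rule 3 (post-nasal voicing): /t/ is a voiceless stop immediately after the nasal /n/, so it voices to [d]. /haviomwediiffant/ → haviomwediiffand.
Rule 4 (degemination): /ff/ is a geminate; the first /f/ deletes. /haviomwediiffand/ → haviomwediifand.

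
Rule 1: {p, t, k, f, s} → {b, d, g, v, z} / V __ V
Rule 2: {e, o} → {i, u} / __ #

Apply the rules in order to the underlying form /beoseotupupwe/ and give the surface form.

Rule 1 (intervocalic voicing): /s/ is a voiceless obstruent between vowels /o/ and /e/, so it voices to [z]. /t/ is a voiceless obstruent between vowels /o/ and /u/, so it voices to [d]. /p/ is a voiceless obstruent between vowels /u/ and /u/, so it voices to [b]. /beoseotupupwe/ → beozeodubupwe.
Rule 2 (final vowel raising): /e/ is a mid vowel in word-final position, so it raises to [i]. /beozeodubupwe/ → beozeodubupwi.

beozeodubupwi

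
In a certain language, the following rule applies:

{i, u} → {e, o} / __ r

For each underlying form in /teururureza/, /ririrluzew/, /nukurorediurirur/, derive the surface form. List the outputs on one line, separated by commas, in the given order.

/teururureza/: /u/ is a high vowel immediately before /r/, so it lowers to [o]. /u/ is a high vowel immediately before /r/, so it lowers to [o]. /u/ is a high vowel immediately before /r/, so it lowers to [o]. → [teorororeza].
/ririrluzew/: /i/ is a high vowel immediately before /r/, so it lowers to [e]. /i/ is a high vowel immediately before /r/, so it lowers to [e]. → [rererluzew].
/nukurorediurirur/: /u/ is a high vowel immediately before /r/, so it lowers to [o]. /u/ is a high vowel immediately before /r/, so it lowers to [o]. /i/ is a high vowel immediately before /r/, so it lowers to [e]. /u/ is a high vowel immediately before /r/, so it lowers to [o]. → [nukororedioreror].

teorororeza, rererluzew, nukororedioreror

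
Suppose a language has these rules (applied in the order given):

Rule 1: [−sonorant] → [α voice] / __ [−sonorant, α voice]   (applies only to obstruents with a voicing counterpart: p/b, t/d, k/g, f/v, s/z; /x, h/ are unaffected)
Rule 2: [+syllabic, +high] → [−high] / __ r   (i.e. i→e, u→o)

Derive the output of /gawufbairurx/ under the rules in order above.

Rule 1 (regressive voicing assimilation): /f/ precedes the voiced obstruent /b/, so it voices to [v] by assimilation. /gawufbairurx/ → gawuvbairurx.
Rule 2 (pre-rhotic lowering): /i/ is a high vowel immediately before /r/, so it lowers to [e]. /u/ is a high vowel immediately before /r/, so it lowers to [o]. /gawuvbairurx/ → gawuvbaerorx.

gawuvbaerorx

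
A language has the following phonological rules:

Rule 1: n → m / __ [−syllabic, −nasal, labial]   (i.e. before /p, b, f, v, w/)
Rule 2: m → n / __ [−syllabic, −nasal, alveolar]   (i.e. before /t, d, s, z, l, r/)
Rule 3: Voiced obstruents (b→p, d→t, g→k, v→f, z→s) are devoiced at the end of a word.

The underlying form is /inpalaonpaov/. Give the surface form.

impalaompaof

Rule 1 (nasal place assimilation): /n/ precedes the labial consonant /p/, so it assimilates in place to [m]. /n/ precedes the labial consonant /p/, so it assimilates in place to [m]. /inpalaonpaov/ → impalaompaov.
Rule 2 (nasal place assimilation): no segment meets the environment; /impalaompaov/ is unchanged.
Rule 3 (final devoicing): /v/ is a voiced obstruent in word-final position, so it devoices to [f]. /impalaompaov/ → impalaompaof.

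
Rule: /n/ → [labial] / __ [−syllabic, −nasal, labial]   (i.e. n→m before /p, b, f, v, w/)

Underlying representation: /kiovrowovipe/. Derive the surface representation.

No segment of /kiovrowovipe/ meets the structural description of the rule, so the form surfaces unchanged.

kiovrowovipe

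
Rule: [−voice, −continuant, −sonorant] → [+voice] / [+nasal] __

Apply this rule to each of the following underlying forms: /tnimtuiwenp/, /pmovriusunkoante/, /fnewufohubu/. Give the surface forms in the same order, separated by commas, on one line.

/tnimtuiwenp/: /t/ is a voiceless stop immediately after the nasal /m/, so it voices to [d]. /p/ is a voiceless stop immediately after the nasal /n/, so it voices to [b]. → [tnimduiwenb].
/pmovriusunkoante/: /k/ is a voiceless stop immediately after the nasal /n/, so it voices to [g]. /t/ is a voiceless stop immediately after the nasal /n/, so it voices to [d]. → [pmovriusungoande].
/fnewufohubu/: the rule's environment is not met; surfaces unchanged as [fnewufohubu].

tnimduiwenb, pmovriusungoande, fnewufohubu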